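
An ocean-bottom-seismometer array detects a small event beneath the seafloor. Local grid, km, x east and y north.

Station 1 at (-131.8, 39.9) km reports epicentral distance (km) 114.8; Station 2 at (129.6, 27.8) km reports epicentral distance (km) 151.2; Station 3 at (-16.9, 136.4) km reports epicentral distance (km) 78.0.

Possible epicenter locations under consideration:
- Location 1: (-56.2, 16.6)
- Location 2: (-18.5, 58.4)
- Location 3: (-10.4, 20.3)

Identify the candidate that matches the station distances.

For each candidate, compare |candidate − station| to the reported distance:
Location 1: residuals Station 1 35.7, Station 2 34.9, Station 3 48.1 → max 48.1 km
Location 2: residuals Station 1 0.0, Station 2 0.0, Station 3 0.0 → max 0.0 km
Location 3: residuals Station 1 8.2, Station 2 11.0, Station 3 38.3 → max 38.3 km
Only Location 2 has all residuals ≈ 0.

Location 2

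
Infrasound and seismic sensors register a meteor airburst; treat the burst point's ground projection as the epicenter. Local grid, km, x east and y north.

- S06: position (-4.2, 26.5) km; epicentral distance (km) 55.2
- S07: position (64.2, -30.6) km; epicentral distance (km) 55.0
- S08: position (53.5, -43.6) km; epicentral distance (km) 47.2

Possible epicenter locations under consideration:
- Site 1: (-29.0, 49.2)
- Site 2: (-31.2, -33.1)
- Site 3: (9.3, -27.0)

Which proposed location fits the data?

Site 3

For each candidate, compare |candidate − station| to the reported distance:
Site 1: residuals S06 21.6, S07 67.7, S08 77.0 → max 77.0 km
Site 2: residuals S06 10.2, S07 40.4, S08 38.1 → max 40.4 km
Site 3: residuals S06 0.0, S07 0.0, S08 0.0 → max 0.0 km
Only Site 3 has all residuals ≈ 0.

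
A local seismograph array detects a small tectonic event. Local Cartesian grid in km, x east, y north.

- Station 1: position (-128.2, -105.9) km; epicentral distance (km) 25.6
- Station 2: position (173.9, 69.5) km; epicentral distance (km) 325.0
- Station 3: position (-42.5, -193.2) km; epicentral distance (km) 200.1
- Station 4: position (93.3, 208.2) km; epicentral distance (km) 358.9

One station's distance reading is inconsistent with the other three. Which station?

Solve using three stations at a time. Using Station 1, Station 2, Station 4 (subtract circle equations pairwise → linear system) gives (x, y) ≈ (-111.0, -86.9).
Distances from that point to each station vs reported:
  Station 1: calculated 25.6 vs reported 25.6 → residual 0.0 km
  Station 2: calculated 325.0 vs reported 325.0 → residual 0.0 km
  Station 3: calculated 126.5 vs reported 200.1 → residual 73.6 km
  Station 4: calculated 358.9 vs reported 358.9 → residual 0.0 km
Station 1, Station 2, Station 4 are mutually consistent (residuals ≈ 0); Station 3 is off by 73.6 km.

Station 3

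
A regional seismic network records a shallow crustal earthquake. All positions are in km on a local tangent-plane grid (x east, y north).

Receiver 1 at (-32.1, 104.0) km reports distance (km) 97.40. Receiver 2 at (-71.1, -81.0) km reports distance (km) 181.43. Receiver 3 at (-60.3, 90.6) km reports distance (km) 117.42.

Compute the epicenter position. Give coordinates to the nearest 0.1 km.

Circle about each station: (x + 32.1)² + (y − 104.0)² = 97.40²; (x + 71.1)² + (y + 81.0)² = 181.43²; (x + 60.3)² + (y − 90.6)² = 117.42².
Subtracting pairs of circle equations eliminates x²+y² and gives linear equations (the radical axes):
-78.0 x − 370.0 y = -23660.28
-56.4 x − 26.8 y = -4302.66
Solving the 2×2 system: x ≈ 51.0, y ≈ 53.2 km.

(51.0, 53.2)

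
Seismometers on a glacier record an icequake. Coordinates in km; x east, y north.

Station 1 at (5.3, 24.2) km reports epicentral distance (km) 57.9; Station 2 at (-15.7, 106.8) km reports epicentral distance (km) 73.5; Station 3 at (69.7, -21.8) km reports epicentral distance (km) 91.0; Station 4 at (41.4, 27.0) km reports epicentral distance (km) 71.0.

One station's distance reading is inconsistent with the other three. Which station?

Station 4

Solve using three stations at a time. Using Station 1, Station 2, Station 3 (subtract circle equations pairwise → linear system) gives (x, y) ≈ (45.5, 66.0).
Distances from that point to each station vs reported:
  Station 1: calculated 58.0 vs reported 57.9 → residual 0.1 km
  Station 2: calculated 73.6 vs reported 73.5 → residual 0.1 km
  Station 3: calculated 91.1 vs reported 91.0 → residual 0.1 km
  Station 4: calculated 39.2 vs reported 71.0 → residual 31.8 km
Station 1, Station 2, Station 3 are mutually consistent (residuals ≈ 0); Station 4 is off by 31.8 km.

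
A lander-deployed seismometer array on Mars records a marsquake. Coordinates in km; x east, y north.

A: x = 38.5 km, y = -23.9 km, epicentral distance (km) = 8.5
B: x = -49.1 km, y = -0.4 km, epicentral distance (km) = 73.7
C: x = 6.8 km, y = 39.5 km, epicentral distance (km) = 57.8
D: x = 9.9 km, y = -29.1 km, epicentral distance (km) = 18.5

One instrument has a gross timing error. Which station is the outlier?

Solve using three stations at a time. Using B, C, D (subtract circle equations pairwise → linear system) gives (x, y) ≈ (22.9, -16.0).
Distances from that point to each station vs reported:
  A: calculated 17.5 vs reported 8.5 → residual 9.0 km
  B: calculated 73.7 vs reported 73.7 → residual 0.0 km
  C: calculated 57.8 vs reported 57.8 → residual 0.0 km
  D: calculated 18.5 vs reported 18.5 → residual 0.0 km
B, C, D are mutually consistent (residuals ≈ 0); A is off by 9.0 km.

A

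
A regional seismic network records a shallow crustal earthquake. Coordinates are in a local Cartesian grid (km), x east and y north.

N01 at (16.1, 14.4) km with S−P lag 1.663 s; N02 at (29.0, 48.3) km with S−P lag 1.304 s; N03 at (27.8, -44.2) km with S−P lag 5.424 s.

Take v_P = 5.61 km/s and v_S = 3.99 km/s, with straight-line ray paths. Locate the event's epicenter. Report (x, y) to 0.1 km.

Distance from S−P lag: d = Δt · v_P v_S / (v_P − v_S) = Δt · (5.61·3.99)/(5.61−3.99) ≈ 13.8172·Δt.
So d_N01 = 22.98, d_N02 = 18.02, d_N03 = 74.94 km.
Circle about each station: (x − 16.1)² + (y − 14.4)² = 22.98²; (x − 29.0)² + (y − 48.3)² = 18.02²; (x − 27.8)² + (y + 44.2)² = 74.94².
Subtracting the N01 equation from the N02 and N03 equations removes the quadratic terms:
25.8 x + 67.8 y = 2910.68
23.4 x − 117.2 y = -2828.01
Solving the 2×2 system: x ≈ 32.4, y ≈ 30.6 km.

(32.4, 30.6)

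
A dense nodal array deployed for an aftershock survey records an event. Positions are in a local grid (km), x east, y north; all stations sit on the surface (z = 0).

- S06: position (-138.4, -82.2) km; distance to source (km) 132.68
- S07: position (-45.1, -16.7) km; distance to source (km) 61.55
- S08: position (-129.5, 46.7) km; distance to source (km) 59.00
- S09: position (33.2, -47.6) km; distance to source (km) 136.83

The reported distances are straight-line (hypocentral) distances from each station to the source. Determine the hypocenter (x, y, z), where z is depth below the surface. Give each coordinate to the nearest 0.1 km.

Each station gives a sphere (x−x_i)² + (y−y_i)² + z² = d_i² (stations at z=0).
Subtracting the S06 sphere from S07 and S08: z² cancels, leaving linear equations in x and y:
186.6 x + 131.0 y = -9782.92
17.8 x + 257.8 y = 7162.72
Solving: x ≈ -75.597, y ≈ 33.004 km (keep extra digits for the depth step; rounded: -75.6, 33.0).
Then from the S06 sphere: z² = 132.68² − (x + 138.4)² − (y + 82.2)² with x = -75.597, y = 33.004, so z ≈ 19.693 ≈ 19.7 km.

(-75.6, 33.0, 19.7)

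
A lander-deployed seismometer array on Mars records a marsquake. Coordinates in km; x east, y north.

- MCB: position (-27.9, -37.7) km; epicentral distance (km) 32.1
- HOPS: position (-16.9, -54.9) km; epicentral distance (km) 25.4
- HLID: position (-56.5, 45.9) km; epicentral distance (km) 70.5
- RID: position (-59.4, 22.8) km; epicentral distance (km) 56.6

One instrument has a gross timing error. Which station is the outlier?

HOPS

Solve using three stations at a time. Using MCB, HLID, RID (subtract circle equations pairwise → linear system) gives (x, y) ≈ (-13.1, -9.5).
Distances from that point to each station vs reported:
  MCB: calculated 31.8 vs reported 32.1 → residual 0.3 km
  HOPS: calculated 45.5 vs reported 25.4 → residual 20.1 km
  HLID: calculated 70.4 vs reported 70.5 → residual 0.1 km
  RID: calculated 56.4 vs reported 56.6 → residual 0.2 km
MCB, HLID, RID are mutually consistent (residuals ≈ 0); HOPS is off by 20.1 km.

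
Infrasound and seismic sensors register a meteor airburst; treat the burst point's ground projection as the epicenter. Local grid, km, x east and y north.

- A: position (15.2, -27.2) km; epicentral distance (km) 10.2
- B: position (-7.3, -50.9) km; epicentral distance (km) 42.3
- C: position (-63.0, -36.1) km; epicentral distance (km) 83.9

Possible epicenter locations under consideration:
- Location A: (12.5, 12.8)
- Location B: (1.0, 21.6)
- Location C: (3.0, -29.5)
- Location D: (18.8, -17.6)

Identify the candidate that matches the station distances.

Location D

For each candidate, compare |candidate − station| to the reported distance:
Location A: residuals A 29.9, B 24.4, C 6.1 → max 29.9 km
Location B: residuals A 40.6, B 30.7, C 2.3 → max 40.6 km
Location C: residuals A 2.2, B 18.6, C 17.6 → max 18.6 km
Location D: residuals A 0.1, B 0.0, C 0.0 → max 0.1 km
Only Location D has all residuals ≈ 0.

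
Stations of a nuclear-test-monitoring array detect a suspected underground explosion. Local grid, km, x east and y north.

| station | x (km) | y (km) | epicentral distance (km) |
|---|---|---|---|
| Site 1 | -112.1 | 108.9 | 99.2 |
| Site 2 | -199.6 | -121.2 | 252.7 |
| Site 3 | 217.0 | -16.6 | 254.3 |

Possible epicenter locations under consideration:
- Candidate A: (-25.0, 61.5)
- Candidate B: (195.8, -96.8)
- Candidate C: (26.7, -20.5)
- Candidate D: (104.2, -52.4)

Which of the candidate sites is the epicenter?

For each candidate, compare |candidate − station| to the reported distance:
Candidate A: residuals Site 1 0.0, Site 2 0.0, Site 3 0.0 → max 0.0 km
Candidate B: residuals Site 1 271.1, Site 2 143.5, Site 3 171.3 → max 271.1 km
Candidate C: residuals Site 1 90.6, Site 2 5.0, Site 3 64.0 → max 90.6 km
Candidate D: residuals Site 1 170.6, Site 2 58.8, Site 3 136.0 → max 170.6 km
Only Candidate A has all residuals ≈ 0.

Candidate A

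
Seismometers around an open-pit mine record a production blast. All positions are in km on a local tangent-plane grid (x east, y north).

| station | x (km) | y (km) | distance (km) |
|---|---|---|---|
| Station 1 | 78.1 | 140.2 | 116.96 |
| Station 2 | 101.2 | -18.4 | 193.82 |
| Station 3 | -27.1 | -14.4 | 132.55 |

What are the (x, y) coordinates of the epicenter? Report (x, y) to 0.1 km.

Circle about each station: (x − 78.1)² + (y − 140.2)² = 116.96²; (x − 101.2)² + (y + 18.4)² = 193.82²; (x + 27.1)² + (y + 14.4)² = 132.55².
Subtracting pairs of circle equations eliminates x²+y² and gives linear equations (the radical axes):
46.2 x − 317.2 y = -39062.20
-210.4 x − 309.2 y = -28703.74
Solving the 2×2 system: x ≈ -36.7, y ≈ 117.8 km.

x ≈ -36.7 km, y ≈ 117.8 km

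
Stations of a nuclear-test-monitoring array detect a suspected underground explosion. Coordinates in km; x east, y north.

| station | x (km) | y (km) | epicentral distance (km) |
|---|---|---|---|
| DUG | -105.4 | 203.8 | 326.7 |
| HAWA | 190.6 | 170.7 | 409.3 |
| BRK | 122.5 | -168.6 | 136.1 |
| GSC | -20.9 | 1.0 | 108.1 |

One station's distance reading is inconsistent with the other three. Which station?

Solve using three stations at a time. Using DUG, BRK, GSC (subtract circle equations pairwise → linear system) gives (x, y) ≈ (2.3, -104.7).
Distances from that point to each station vs reported:
  DUG: calculated 326.7 vs reported 326.7 → residual 0.0 km
  HAWA: calculated 333.6 vs reported 409.3 → residual 75.7 km
  BRK: calculated 136.2 vs reported 136.1 → residual 0.1 km
  GSC: calculated 108.2 vs reported 108.1 → residual 0.1 km
DUG, BRK, GSC are mutually consistent (residuals ≈ 0); HAWA is off by 75.7 km.

HAWA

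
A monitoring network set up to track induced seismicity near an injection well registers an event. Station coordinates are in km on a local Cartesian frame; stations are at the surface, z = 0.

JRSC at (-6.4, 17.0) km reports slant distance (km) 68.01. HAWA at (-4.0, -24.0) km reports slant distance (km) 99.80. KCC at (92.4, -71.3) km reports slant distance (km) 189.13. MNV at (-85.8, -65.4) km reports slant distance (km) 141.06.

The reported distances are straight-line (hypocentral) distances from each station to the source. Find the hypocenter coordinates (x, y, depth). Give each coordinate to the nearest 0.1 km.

(-37.0, 59.7, 43.2)

Each station gives a sphere (x−x_i)² + (y−y_i)² + z² = d_i² (stations at z=0).
Subtracting the JRSC sphere from HAWA and KCC: z² cancels, leaving linear equations in x and y:
4.8 x − 82.0 y = -5072.64
197.6 x − 176.6 y = -17853.31
Solving: x ≈ -36.999, y ≈ 59.696 km (keep extra digits for the depth step; rounded: -37.0, 59.7).
Then from the JRSC sphere: z² = 68.01² − (x + 6.4)² − (y − 17.0)² with x = -36.999, y = 59.696, so z ≈ 43.199 ≈ 43.2 km.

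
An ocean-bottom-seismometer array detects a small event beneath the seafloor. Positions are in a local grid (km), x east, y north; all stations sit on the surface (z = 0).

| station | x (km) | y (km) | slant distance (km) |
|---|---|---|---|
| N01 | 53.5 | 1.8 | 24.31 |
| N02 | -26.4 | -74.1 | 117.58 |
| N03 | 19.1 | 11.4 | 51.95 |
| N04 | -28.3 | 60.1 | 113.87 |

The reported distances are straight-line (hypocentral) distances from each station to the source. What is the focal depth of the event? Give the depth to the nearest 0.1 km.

z ≈ 21.3 km

Each station gives a sphere (x−x_i)² + (y−y_i)² + z² = d_i² (stations at z=0).
Subtracting the N01 sphere from N02 and N03: z² cancels, leaving linear equations in x and y:
-159.8 x − 151.8 y = -9911.80
-68.8 x + 19.2 y = -4478.55
Solving: x ≈ 64.398, y ≈ -2.497 km (keep extra digits for the depth step; rounded: 64.4, -2.5).
Then from the N01 sphere: z² = 24.31² − (x − 53.5)² − (y − 1.8)² with x = 64.398, y = -2.497, so z ≈ 21.301 ≈ 21.3 km.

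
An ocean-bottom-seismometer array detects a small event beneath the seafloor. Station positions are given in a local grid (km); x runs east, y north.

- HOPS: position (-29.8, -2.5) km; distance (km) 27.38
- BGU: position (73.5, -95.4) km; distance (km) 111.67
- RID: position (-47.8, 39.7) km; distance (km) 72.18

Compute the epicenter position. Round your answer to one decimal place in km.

(-11.0, -22.4)

Circle about each station: (x + 29.8)² + (y + 2.5)² = 27.38²; (x − 73.5)² + (y + 95.4)² = 111.67²; (x + 47.8)² + (y − 39.7)² = 72.18².
Subtracting pairs of circle equations eliminates x²+y² and gives linear equations (the radical axes):
206.6 x − 185.8 y = 1888.60
-36.0 x + 84.4 y = -1493.65
Solving the 2×2 system: x ≈ -11.0, y ≈ -22.4 km.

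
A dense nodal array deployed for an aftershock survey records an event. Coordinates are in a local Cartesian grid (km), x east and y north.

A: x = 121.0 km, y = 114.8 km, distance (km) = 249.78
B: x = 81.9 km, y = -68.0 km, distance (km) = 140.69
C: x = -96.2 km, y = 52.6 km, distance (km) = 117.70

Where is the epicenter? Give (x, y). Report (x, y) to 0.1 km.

Circle about each station: (x − 121.0)² + (y − 114.8)² = 249.78²; (x − 81.9)² + (y + 68.0)² = 140.69²; (x + 96.2)² + (y − 52.6)² = 117.70².
Subtracting the A equation from the B and C equations removes the quadratic terms:
-78.2 x − 365.6 y = 26107.94
-434.4 x − 124.4 y = 32737.92
Solving the 2×2 system: x ≈ -58.5, y ≈ -58.9 km.

(-58.5, -58.9)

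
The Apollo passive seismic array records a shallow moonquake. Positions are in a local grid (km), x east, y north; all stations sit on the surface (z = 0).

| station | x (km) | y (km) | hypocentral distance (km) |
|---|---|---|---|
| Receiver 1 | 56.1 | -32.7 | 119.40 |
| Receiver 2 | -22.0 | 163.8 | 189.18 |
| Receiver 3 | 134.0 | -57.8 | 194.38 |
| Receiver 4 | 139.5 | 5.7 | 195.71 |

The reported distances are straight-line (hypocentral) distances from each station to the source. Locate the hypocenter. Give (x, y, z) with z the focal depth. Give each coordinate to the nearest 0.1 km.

(-46.0, -14.3, 59.1)

Each station gives a sphere (x−x_i)² + (y−y_i)² + z² = d_i² (stations at z=0).
Subtracting the Receiver 1 sphere from Receiver 2 and Receiver 3: z² cancels, leaving linear equations in x and y:
-156.2 x + 393.0 y = 1565.23
155.8 x − 50.2 y = -6446.88
Solving: x ≈ -45.985, y ≈ -14.294 km (keep extra digits for the depth step; rounded: -46.0, -14.3).
Then from the Receiver 1 sphere: z² = 119.40² − (x − 56.1)² − (y + 32.7)² with x = -45.985, y = -14.294, so z ≈ 59.129 ≈ 59.1 km.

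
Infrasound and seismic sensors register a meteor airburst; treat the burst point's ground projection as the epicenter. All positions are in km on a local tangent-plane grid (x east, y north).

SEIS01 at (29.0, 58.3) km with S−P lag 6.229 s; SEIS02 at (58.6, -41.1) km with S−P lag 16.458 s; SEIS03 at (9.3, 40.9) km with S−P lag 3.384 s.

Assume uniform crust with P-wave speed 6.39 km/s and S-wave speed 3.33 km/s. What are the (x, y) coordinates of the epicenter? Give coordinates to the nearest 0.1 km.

Distance from S−P lag: d = Δt · v_P v_S / (v_P − v_S) = Δt · (6.39·3.33)/(6.39−3.33) ≈ 6.9538·Δt.
So d_SEIS01 = 43.32, d_SEIS02 = 114.45, d_SEIS03 = 23.53 km.
Circle about each station: (x − 29.0)² + (y − 58.3)² = 43.32²; (x − 58.6)² + (y + 41.1)² = 114.45²; (x − 9.3)² + (y − 40.9)² = 23.53².
Subtracting pairs of circle equations eliminates x²+y² and gives linear equations (the radical axes):
59.2 x − 198.8 y = -10338.90
-39.4 x − 34.8 y = -1157.63
Solving the 2×2 system: x ≈ -13.1, y ≈ 48.1 km.

(-13.1, 48.1)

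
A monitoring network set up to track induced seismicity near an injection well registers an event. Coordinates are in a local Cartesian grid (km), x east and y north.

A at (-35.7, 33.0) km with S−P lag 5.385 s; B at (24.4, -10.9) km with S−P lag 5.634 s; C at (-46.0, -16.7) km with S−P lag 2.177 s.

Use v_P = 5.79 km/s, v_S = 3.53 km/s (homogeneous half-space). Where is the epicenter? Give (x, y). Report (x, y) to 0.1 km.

Distance from S−P lag: d = Δt · v_P v_S / (v_P − v_S) = Δt · (5.79·3.53)/(5.79−3.53) ≈ 9.0437·Δt.
So d_A = 48.70, d_B = 50.95, d_C = 19.69 km.
Circle about each station: (x + 35.7)² + (y − 33.0)² = 48.70²; (x − 24.4)² + (y + 10.9)² = 50.95²; (x + 46.0)² + (y + 16.7)² = 19.69².
Subtracting the A equation from the B and C equations removes the quadratic terms:
120.2 x − 87.8 y = -1873.53
-20.6 x − 99.4 y = 2015.39
Solving the 2×2 system: x ≈ -26.4, y ≈ -14.8 km.

x ≈ -26.4 km, y ≈ -14.8 km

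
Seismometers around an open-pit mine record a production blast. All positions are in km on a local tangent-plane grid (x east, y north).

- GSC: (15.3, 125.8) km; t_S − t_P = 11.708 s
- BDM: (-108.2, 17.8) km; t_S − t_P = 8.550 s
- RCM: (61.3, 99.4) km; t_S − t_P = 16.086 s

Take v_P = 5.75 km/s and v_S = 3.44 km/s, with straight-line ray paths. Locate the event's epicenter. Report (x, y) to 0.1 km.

Distance from S−P lag: d = Δt · v_P v_S / (v_P − v_S) = Δt · (5.75·3.44)/(5.75−3.44) ≈ 8.5628·Δt.
So d_GSC = 100.25, d_BDM = 73.21, d_RCM = 137.74 km.
Circle about each station: (x − 15.3)² + (y − 125.8)² = 100.25²; (x + 108.2)² + (y − 17.8)² = 73.21²; (x − 61.3)² + (y − 99.4)² = 137.74².
Subtracting the GSC equation from the BDM and RCM equations removes the quadratic terms:
-247.0 x − 216.0 y = 654.71
92.0 x − 52.8 y = -11343.93
Solving the 2×2 system: x ≈ -75.5, y ≈ 83.3 km.
Check against GSC (with the unrounded x, y): √((x − 15.3)²+(y − 125.8)²) = 100.25 ≈ 100.25 km. ✓

-75.5 km east, 83.3 km north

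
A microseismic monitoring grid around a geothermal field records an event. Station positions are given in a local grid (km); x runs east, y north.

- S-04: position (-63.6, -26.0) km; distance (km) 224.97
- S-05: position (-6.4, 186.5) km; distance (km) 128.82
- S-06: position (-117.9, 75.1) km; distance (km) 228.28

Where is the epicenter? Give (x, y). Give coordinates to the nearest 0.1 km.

105.4 km east, 122.5 km north

Circle about each station: (x + 63.6)² + (y + 26.0)² = 224.97²; (x + 6.4)² + (y − 186.5)² = 128.82²; (x + 117.9)² + (y − 75.1)² = 228.28².
Subtracting the S-04 equation from the S-05 and S-06 equations removes the quadratic terms:
114.4 x + 425.0 y = 64119.16
-108.6 x + 202.2 y = 13319.20
Solving the 2×2 system: x ≈ 105.4, y ≈ 122.5 km.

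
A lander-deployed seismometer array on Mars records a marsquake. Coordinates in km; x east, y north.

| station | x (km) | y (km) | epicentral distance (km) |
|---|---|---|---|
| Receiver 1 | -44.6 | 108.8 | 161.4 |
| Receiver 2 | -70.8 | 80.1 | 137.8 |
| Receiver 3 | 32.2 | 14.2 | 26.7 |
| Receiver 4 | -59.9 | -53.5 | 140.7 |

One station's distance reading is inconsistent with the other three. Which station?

Solve using three stations at a time. Using Receiver 2, Receiver 3, Receiver 4 (subtract circle equations pairwise → linear system) gives (x, y) ≈ (56.0, 26.2).
Distances from that point to each station vs reported:
  Receiver 1: calculated 130.2 vs reported 161.4 → residual 31.2 km
  Receiver 2: calculated 137.8 vs reported 137.8 → residual 0.0 km
  Receiver 3: calculated 26.7 vs reported 26.7 → residual 0.0 km
  Receiver 4: calculated 140.7 vs reported 140.7 → residual 0.0 km
Receiver 2, Receiver 3, Receiver 4 are mutually consistent (residuals ≈ 0); Receiver 1 is off by 31.2 km.

Receiver 1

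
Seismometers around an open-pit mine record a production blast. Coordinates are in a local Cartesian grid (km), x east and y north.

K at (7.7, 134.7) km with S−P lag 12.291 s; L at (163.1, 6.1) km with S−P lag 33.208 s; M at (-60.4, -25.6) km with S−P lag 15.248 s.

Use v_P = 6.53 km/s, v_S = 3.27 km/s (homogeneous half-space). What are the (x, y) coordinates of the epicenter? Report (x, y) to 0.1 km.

Distance from S−P lag: d = Δt · v_P v_S / (v_P − v_S) = Δt · (6.53·3.27)/(6.53−3.27) ≈ 6.5500·Δt.
So d_K = 80.51, d_L = 217.51, d_M = 99.87 km.
Circle about each station: (x − 7.7)² + (y − 134.7)² = 80.51²; (x − 163.1)² + (y − 6.1)² = 217.51²; (x + 60.4)² + (y + 25.6)² = 99.87².
Subtracting pairs of circle equations eliminates x²+y² and gives linear equations (the radical axes):
310.8 x − 257.2 y = -32393.30
-136.2 x − 320.6 y = -17392.02
Solving the 2×2 system: x ≈ -43.9, y ≈ 72.9 km.
Check against K (with the unrounded x, y): √((x − 7.7)²+(y − 134.7)²) = 80.51 ≈ 80.51 km. ✓

x ≈ -43.9 km, y ≈ 72.9 km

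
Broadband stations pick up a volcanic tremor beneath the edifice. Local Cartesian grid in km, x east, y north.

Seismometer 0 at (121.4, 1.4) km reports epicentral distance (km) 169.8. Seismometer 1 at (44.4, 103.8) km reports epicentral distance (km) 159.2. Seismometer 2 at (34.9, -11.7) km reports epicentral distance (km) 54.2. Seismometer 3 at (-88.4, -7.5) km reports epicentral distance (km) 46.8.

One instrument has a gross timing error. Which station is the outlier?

Seismometer 2

Solve using three stations at a time. Using Seismometer 0, Seismometer 1, Seismometer 3 (subtract circle equations pairwise → linear system) gives (x, y) ≈ (-46.0, -27.3).
Distances from that point to each station vs reported:
  Seismometer 0: calculated 169.8 vs reported 169.8 → residual 0.0 km
  Seismometer 1: calculated 159.2 vs reported 159.2 → residual 0.0 km
  Seismometer 2: calculated 82.4 vs reported 54.2 → residual 28.2 km
  Seismometer 3: calculated 46.8 vs reported 46.8 → residual 0.0 km
Seismometer 0, Seismometer 1, Seismometer 3 are mutually consistent (residuals ≈ 0); Seismometer 2 is off by 28.2 km.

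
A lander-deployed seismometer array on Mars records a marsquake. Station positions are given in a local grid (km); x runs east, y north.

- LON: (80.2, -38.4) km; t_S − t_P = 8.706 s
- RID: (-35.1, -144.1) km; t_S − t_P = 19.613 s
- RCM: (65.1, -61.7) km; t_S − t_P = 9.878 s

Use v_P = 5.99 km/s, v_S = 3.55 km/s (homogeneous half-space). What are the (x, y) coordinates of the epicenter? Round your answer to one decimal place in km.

x ≈ 26.6 km, y ≈ 15.3 km

Distance from S−P lag: d = Δt · v_P v_S / (v_P − v_S) = Δt · (5.99·3.55)/(5.99−3.55) ≈ 8.7150·Δt.
So d_LON = 75.87, d_RID = 170.93, d_RCM = 86.09 km.
Circle about each station: (x − 80.2)² + (y + 38.4)² = 75.87²; (x + 35.1)² + (y + 144.1)² = 170.93²; (x − 65.1)² + (y + 61.7)² = 86.09².
Subtracting the LON equation from the RID and RCM equations removes the quadratic terms:
-230.6 x − 211.4 y = -9370.59
-30.2 x − 46.6 y = -1516.93
Solving the 2×2 system: x ≈ 26.6, y ≈ 15.3 km.
Check against LON (with the unrounded x, y): √((x − 80.2)²+(y + 38.4)²) = 75.89 ≈ 75.87 km. ✓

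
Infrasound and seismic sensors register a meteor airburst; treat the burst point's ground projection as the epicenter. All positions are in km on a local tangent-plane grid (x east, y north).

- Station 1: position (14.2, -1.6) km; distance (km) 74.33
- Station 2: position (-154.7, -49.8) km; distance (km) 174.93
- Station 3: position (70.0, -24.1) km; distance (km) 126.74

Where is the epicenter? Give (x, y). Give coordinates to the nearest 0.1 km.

Circle about each station: (x − 14.2)² + (y + 1.6)² = 74.33²; (x + 154.7)² + (y + 49.8)² = 174.93²; (x − 70.0)² + (y + 24.1)² = 126.74².
Subtracting pairs of circle equations eliminates x²+y² and gives linear equations (the radical axes):
-337.8 x − 96.4 y = 1132.37
111.6 x − 45.0 y = -5261.47
Solving the 2×2 system: x ≈ -21.5, y ≈ 63.6 km.

x ≈ -21.5 km, y ≈ 63.6 km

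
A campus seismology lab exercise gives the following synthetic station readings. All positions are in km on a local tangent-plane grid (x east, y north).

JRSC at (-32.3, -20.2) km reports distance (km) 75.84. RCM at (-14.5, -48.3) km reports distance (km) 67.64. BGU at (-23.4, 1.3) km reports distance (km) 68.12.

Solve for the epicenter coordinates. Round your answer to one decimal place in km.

(43.2, -13.0)

Circle about each station: (x + 32.3)² + (y + 20.2)² = 75.84²; (x + 14.5)² + (y + 48.3)² = 67.64²; (x + 23.4)² + (y − 1.3)² = 68.12².
Subtracting the JRSC equation from the RCM and BGU equations removes the quadratic terms:
35.6 x − 56.2 y = 2268.35
17.8 x + 43.0 y = 209.29
Solving the 2×2 system: x ≈ 43.2, y ≈ -13.0 km.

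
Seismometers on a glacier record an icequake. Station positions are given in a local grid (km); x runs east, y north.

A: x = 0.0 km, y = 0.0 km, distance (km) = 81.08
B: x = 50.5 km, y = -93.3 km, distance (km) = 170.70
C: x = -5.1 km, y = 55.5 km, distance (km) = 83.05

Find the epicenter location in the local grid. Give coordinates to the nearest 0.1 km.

Circle about each station: x² + y² = 81.08²; (x − 50.5)² + (y + 93.3)² = 170.70²; (x + 5.1)² + (y − 55.5)² = 83.05².
Subtracting the A equation from the B and C equations removes the quadratic terms:
101.0 x − 186.6 y = -11309.38
-10.2 x + 111.0 y = 2782.92
Solving the 2×2 system: x ≈ -79.1, y ≈ 17.8 km.

(-79.1, 17.8)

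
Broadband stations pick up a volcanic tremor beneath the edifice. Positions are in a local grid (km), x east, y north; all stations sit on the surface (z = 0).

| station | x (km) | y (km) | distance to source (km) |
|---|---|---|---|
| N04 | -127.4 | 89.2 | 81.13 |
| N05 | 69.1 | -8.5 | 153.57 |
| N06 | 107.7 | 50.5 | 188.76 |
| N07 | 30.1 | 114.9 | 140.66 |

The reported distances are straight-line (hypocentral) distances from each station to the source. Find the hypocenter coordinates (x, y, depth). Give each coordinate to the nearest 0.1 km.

Each station gives a sphere (x−x_i)² + (y−y_i)² + z² = d_i² (stations at z=0).
Subtracting the N04 sphere from N05 and N06: z² cancels, leaving linear equations in x and y:
393.0 x − 195.4 y = -36342.01
470.2 x − 77.4 y = -39086.12
Solving: x ≈ -78.501, y ≈ 28.103 km (keep extra digits for the depth step; rounded: -78.5, 28.1).
Then from the N04 sphere: z² = 81.13² − (x + 127.4)² − (y − 89.2)² with x = -78.501, y = 28.103, so z ≈ 21.404 ≈ 21.4 km.
Check against N07 (with the unrounded solution): distance 140.66 ≈ 140.66 km. ✓

x ≈ -78.5 km, y ≈ 28.1 km, depth ≈ 21.4 km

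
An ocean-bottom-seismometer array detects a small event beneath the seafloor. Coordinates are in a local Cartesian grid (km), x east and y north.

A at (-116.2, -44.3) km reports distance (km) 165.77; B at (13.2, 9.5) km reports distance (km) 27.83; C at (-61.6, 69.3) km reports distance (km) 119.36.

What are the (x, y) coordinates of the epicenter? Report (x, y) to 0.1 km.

x ≈ 41.0 km, y ≈ 8.3 km

Circle about each station: (x + 116.2)² + (y + 44.3)² = 165.77²; (x − 13.2)² + (y − 9.5)² = 27.83²; (x + 61.6)² + (y − 69.3)² = 119.36².
Subtracting the A equation from the B and C equations removes the quadratic terms:
258.8 x + 107.6 y = 11504.74
109.2 x + 227.2 y = 6365.00
Solving the 2×2 system: x ≈ 41.0, y ≈ 8.3 km.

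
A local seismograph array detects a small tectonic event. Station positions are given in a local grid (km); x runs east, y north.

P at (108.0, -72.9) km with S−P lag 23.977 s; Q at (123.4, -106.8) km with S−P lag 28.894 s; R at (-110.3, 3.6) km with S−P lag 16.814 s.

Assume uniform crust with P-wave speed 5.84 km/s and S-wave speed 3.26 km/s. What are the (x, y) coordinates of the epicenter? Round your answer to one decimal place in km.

(-2.6, 65.2)

Distance from S−P lag: d = Δt · v_P v_S / (v_P − v_S) = Δt · (5.84·3.26)/(5.84−3.26) ≈ 7.3792·Δt.
So d_P = 176.93, d_Q = 213.22, d_R = 124.07 km.
Circle about each station: (x − 108.0)² + (y + 72.9)² = 176.93²; (x − 123.4)² + (y + 106.8)² = 213.22²; (x + 110.3)² + (y − 3.6)² = 124.07².
Subtracting the P equation from the Q and R equations removes the quadratic terms:
30.8 x − 67.8 y = -4503.15
-436.6 x + 153.0 y = 11111.50
Solving the 2×2 system: x ≈ -2.6, y ≈ 65.2 km.
Check against P (with the unrounded x, y): √((x − 108.0)²+(y + 72.9)²) = 176.95 ≈ 176.93 km. ✓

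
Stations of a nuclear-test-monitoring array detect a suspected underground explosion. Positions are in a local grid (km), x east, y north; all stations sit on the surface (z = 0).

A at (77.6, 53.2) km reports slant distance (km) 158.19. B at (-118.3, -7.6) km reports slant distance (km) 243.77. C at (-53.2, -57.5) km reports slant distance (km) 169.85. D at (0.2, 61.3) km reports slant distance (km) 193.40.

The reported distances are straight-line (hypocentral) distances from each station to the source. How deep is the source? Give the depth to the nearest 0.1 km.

depth ≈ 56.3 km

Each station gives a sphere (x−x_i)² + (y−y_i)² + z² = d_i² (stations at z=0).
Subtracting the A sphere from B and C: z² cancels, leaving linear equations in x and y:
-391.8 x − 121.6 y = -29199.09
-261.6 x − 221.4 y = -6540.46
Solving: x ≈ 103.203, y ≈ -92.401 km (keep extra digits for the depth step; rounded: 103.2, -92.4).
Then from the A sphere: z² = 158.19² − (x − 77.6)² − (y − 53.2)² with x = 103.203, y = -92.401, so z ≈ 56.293 ≈ 56.3 km.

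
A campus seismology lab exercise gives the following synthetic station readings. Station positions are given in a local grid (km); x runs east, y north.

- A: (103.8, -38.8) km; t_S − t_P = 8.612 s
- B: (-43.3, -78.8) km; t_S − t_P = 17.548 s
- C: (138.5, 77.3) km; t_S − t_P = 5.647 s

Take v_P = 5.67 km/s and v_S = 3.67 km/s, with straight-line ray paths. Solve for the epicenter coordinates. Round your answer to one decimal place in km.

x ≈ 86.9 km, y ≈ 49.2 km

Distance from S−P lag: d = Δt · v_P v_S / (v_P − v_S) = Δt · (5.67·3.67)/(5.67−3.67) ≈ 10.4044·Δt.
So d_A = 89.60, d_B = 182.58, d_C = 58.75 km.
Circle about each station: (x − 103.8)² + (y + 38.8)² = 89.60²; (x + 43.3)² + (y + 78.8)² = 182.58²; (x − 138.5)² + (y − 77.3)² = 58.75².
Subtracting the A equation from the B and C equations removes the quadratic terms:
-294.2 x − 80.0 y = -29502.85
69.4 x + 232.2 y = 17454.26
Solving the 2×2 system: x ≈ 86.9, y ≈ 49.2 km.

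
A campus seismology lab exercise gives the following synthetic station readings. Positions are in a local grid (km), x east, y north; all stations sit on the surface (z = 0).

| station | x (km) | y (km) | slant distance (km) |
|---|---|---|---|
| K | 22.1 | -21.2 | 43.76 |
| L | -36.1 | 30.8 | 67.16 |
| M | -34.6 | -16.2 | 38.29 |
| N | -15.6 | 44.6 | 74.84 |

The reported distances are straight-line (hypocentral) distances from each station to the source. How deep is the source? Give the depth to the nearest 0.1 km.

Each station gives a sphere (x−x_i)² + (y−y_i)² + z² = d_i² (stations at z=0).
Subtracting the K sphere from L and M: z² cancels, leaving linear equations in x and y:
-116.4 x + 104.0 y = -1281.53
-113.4 x + 10.0 y = 970.56
Solving: x ≈ -10.702, y ≈ -24.300 km (keep extra digits for the depth step; rounded: -10.7, -24.3).
Then from the K sphere: z² = 43.76² − (x − 22.1)² − (y + 21.2)² with x = -10.702, y = -24.300, so z ≈ 28.799 ≈ 28.8 km.

z ≈ 28.8 km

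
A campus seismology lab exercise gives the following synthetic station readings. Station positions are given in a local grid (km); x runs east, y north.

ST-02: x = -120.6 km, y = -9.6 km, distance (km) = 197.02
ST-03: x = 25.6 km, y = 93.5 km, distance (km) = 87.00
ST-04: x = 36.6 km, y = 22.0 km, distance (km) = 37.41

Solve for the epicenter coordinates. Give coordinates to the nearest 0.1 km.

Circle about each station: (x + 120.6)² + (y + 9.6)² = 197.02²; (x − 25.6)² + (y − 93.5)² = 87.00²; (x − 36.6)² + (y − 22.0)² = 37.41².
Subtracting pairs of circle equations eliminates x²+y² and gives linear equations (the radical axes):
292.4 x + 206.2 y = 26008.97
314.4 x + 63.2 y = 24604.41
Solving the 2×2 system: x ≈ 74.0, y ≈ 21.2 km.
Check against ST-02 (with the unrounded x, y): √((x + 120.6)²+(y + 9.6)²) = 197.02 ≈ 197.02 km. ✓

x ≈ 74.0 km, y ≈ 21.2 km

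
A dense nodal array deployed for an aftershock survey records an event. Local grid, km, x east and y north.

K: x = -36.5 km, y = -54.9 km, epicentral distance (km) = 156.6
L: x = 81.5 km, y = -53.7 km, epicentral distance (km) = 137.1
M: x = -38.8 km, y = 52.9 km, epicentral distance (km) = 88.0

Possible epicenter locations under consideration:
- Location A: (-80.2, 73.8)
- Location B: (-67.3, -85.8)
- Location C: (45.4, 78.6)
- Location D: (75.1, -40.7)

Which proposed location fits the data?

Location C

For each candidate, compare |candidate − station| to the reported distance:
Location A: residuals K 20.7, L 68.8, M 41.6 → max 68.8 km
Location B: residuals K 113.0, L 15.1, M 53.6 → max 113.0 km
Location C: residuals K 0.0, L 0.0, M 0.0 → max 0.0 km
Location D: residuals K 44.1, L 122.6, M 59.4 → max 122.6 km
Only Location C has all residuals ≈ 0.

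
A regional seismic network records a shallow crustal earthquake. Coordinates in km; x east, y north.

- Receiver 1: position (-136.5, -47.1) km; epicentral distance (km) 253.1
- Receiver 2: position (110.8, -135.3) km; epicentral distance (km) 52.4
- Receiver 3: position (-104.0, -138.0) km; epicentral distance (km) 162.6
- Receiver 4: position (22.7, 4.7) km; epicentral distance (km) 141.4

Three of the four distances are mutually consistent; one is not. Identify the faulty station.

Receiver 1

Solve using three stations at a time. Using Receiver 2, Receiver 3, Receiver 4 (subtract circle equations pairwise → linear system) gives (x, y) ≈ (58.5, -132.1).
Distances from that point to each station vs reported:
  Receiver 1: calculated 212.7 vs reported 253.1 → residual 40.4 km
  Receiver 2: calculated 52.4 vs reported 52.4 → residual 0.0 km
  Receiver 3: calculated 162.6 vs reported 162.6 → residual 0.0 km
  Receiver 4: calculated 141.4 vs reported 141.4 → residual 0.0 km
Receiver 2, Receiver 3, Receiver 4 are mutually consistent (residuals ≈ 0); Receiver 1 is off by 40.4 km.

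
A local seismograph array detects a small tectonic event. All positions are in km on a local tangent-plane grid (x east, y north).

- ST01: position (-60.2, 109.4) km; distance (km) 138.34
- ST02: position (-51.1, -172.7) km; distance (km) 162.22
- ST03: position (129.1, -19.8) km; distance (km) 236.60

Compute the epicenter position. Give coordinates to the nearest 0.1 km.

Circle about each station: (x + 60.2)² + (y − 109.4)² = 138.34²; (x + 51.1)² + (y + 172.7)² = 162.22²; (x − 129.1)² + (y + 19.8)² = 236.60².
Subtracting the ST01 equation from the ST02 and ST03 equations removes the quadratic terms:
18.2 x − 564.2 y = 9666.73
378.6 x − 258.4 y = -35375.15
Solving the 2×2 system: x ≈ -107.5, y ≈ -20.6 km.

(-107.5, -20.6)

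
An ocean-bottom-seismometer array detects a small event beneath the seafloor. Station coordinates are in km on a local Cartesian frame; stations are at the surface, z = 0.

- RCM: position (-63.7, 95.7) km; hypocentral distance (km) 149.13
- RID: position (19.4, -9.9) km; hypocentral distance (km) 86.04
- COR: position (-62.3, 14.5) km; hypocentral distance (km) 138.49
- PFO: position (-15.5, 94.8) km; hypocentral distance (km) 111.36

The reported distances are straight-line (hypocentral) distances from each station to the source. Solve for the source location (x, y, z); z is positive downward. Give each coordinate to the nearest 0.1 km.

(61.4, 38.4, 57.5)

Each station gives a sphere (x−x_i)² + (y−y_i)² + z² = d_i² (stations at z=0).
Subtracting the RCM sphere from RID and COR: z² cancels, leaving linear equations in x and y:
166.2 x − 211.2 y = 2095.07
2.8 x − 162.4 y = -6064.36
Solving: x ≈ 61.404, y ≈ 38.401 km (keep extra digits for the depth step; rounded: 61.4, 38.4).
Then from the RCM sphere: z² = 149.13² − (x + 63.7)² − (y − 95.7)² with x = 61.404, y = 38.401, so z ≈ 57.494 ≈ 57.5 km.
Check against PFO (with the unrounded solution): distance 111.36 ≈ 111.36 km. ✓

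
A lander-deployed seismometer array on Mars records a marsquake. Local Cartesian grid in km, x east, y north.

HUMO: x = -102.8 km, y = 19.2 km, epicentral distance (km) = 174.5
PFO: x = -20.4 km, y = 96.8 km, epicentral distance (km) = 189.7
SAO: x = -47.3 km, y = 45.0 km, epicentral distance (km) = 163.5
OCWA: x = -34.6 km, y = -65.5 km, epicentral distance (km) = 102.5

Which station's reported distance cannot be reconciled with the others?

HUMO

Solve using three stations at a time. Using PFO, SAO, OCWA (subtract circle equations pairwise → linear system) gives (x, y) ≈ (67.7, -71.2).
Distances from that point to each station vs reported:
  HUMO: calculated 193.0 vs reported 174.5 → residual 18.5 km
  PFO: calculated 189.7 vs reported 189.7 → residual 0.0 km
  SAO: calculated 163.5 vs reported 163.5 → residual 0.0 km
  OCWA: calculated 102.5 vs reported 102.5 → residual 0.0 km
PFO, SAO, OCWA are mutually consistent (residuals ≈ 0); HUMO is off by 18.5 km.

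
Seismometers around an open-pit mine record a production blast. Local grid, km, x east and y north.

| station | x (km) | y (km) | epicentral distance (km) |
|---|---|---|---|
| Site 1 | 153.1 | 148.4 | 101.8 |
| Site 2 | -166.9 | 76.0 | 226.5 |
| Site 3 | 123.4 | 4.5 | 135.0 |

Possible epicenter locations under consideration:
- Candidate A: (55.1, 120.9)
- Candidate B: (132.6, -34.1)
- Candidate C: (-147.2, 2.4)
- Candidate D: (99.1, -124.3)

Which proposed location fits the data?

For each candidate, compare |candidate − station| to the reported distance:
Candidate A: residuals Site 1 0.0, Site 2 0.0, Site 3 0.0 → max 0.0 km
Candidate B: residuals Site 1 81.8, Site 2 92.6, Site 3 95.3 → max 95.3 km
Candidate C: residuals Site 1 232.1, Site 2 150.3, Site 3 135.6 → max 232.1 km
Candidate D: residuals Site 1 176.2, Site 2 106.5, Site 3 3.9 → max 176.2 km
Only Candidate A has all residuals ≈ 0.

Candidate A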